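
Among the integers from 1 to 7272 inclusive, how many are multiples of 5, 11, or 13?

Inclusion–exclusion gives
⌊7272/5⌋ + ⌊7272/11⌋ + ⌊7272/13⌋ − ⌊7272/55⌋ − ⌊7272/65⌋ − ⌊7272/143⌋ + ⌊7272/715⌋ = 1454 + 661 + 559 − 132 − 111 − 50 + 10 = 2391

2391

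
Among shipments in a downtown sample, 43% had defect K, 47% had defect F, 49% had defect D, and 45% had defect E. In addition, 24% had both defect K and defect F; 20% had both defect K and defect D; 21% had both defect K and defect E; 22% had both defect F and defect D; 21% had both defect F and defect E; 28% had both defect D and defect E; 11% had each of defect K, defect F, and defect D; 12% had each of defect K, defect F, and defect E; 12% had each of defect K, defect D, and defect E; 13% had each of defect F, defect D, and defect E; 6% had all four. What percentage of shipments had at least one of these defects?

90%

P(at least one) = 43 + 47 + 49 + 45 − 24 − 20 − 21 − 22 − 21 − 28 + 11 + 12 + 12 + 13 − 6 = 90%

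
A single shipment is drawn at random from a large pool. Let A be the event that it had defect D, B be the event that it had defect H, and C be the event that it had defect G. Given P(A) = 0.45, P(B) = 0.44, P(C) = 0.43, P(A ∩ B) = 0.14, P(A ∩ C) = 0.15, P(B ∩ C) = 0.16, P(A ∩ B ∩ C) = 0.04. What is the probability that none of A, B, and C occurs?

By inclusion–exclusion:
P(A ∪ B ∪ C) = 0.45 + 0.44 + 0.43 − 0.14 − 0.15 − 0.16 + 0.04 = 0.91
P(none) = 1 − 0.91 = 0.09

0.09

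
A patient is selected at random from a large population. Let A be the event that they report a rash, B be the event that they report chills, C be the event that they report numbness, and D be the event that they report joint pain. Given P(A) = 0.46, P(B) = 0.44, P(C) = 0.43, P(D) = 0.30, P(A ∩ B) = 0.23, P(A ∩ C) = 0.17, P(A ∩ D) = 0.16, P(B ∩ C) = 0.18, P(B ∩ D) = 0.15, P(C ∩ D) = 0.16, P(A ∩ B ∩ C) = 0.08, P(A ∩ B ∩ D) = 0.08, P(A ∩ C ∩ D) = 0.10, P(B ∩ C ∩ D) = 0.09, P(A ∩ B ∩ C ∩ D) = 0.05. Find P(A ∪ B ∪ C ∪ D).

0.88

P(A ∪ B ∪ C ∪ D) = 0.46 + 0.44 + 0.43 + 0.30 − 0.23 − 0.17 − 0.16 − 0.18 − 0.15 − 0.16 + 0.08 + 0.08 + 0.10 + 0.09 − 0.05 = 0.88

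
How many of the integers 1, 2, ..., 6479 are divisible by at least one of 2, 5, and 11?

By inclusion-exclusion,
3239 + 1295 + 589 − 647 − 294 − 117 + 58 = 4123

4123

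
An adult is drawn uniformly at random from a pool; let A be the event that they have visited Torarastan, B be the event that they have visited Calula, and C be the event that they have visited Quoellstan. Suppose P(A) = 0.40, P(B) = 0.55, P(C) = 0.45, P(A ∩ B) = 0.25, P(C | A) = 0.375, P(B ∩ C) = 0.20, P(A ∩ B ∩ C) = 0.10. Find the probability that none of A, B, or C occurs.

0.10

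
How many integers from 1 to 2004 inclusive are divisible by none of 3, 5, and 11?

971

By inclusion–exclusion:
floor(2004/3) + floor(2004/5) + floor(2004/11) − floor(2004/15) − floor(2004/33) − floor(2004/55) + floor(2004/165) = 668 + 400 + 182 − 133 − 60 − 36 + 12 = 1033
2004 − 1033 = 971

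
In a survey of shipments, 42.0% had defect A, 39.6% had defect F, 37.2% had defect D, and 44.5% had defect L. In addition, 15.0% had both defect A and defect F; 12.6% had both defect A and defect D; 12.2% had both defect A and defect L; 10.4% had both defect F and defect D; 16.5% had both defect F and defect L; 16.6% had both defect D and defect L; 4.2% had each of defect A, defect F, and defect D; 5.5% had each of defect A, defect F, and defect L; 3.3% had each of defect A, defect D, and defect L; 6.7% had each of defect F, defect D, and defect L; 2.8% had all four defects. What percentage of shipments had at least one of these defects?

96.9%

By inclusion-exclusion,
P(≥1) = 42.0 + 39.6 + 37.2 + 44.5 − 15.0 − 12.6 − 12.2 − 10.4 − 16.5 − 16.6 + 4.2 + 5.5 + 3.3 + 6.7 − 2.8 = 96.9%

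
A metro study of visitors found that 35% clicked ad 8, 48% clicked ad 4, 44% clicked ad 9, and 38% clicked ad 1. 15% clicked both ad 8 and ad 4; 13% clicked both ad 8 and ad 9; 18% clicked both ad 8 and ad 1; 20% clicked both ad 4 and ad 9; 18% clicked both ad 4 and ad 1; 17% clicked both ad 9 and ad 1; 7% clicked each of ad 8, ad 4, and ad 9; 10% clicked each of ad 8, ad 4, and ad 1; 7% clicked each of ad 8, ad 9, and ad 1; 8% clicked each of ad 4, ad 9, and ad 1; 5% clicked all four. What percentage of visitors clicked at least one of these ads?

91%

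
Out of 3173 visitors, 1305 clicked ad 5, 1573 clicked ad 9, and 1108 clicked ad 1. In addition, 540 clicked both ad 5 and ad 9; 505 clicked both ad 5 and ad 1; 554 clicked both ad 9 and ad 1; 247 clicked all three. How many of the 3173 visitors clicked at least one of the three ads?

Inclusion–exclusion gives
|at least one| = 1305 + 1573 + 1108 − 540 − 505 − 554 + 247 = 2634

2634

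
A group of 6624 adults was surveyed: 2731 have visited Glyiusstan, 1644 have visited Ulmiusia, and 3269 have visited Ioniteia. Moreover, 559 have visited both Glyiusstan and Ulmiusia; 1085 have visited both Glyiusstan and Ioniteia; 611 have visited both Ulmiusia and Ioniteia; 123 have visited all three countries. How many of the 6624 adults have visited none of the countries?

1112

By inclusion-exclusion,
N(≥1) = 2731 + 1644 + 3269 − 559 − 1085 − 611 + 123 = 5512
None: 6624 − 5512 = 1112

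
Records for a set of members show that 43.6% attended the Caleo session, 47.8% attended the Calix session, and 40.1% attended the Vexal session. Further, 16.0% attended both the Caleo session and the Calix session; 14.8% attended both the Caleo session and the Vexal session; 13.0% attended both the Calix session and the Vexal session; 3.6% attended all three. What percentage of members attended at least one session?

P(≥1) = 43.6 + 47.8 + 40.1 − 16.0 − 14.8 − 13.0 + 3.6 = 91.3%

91.3%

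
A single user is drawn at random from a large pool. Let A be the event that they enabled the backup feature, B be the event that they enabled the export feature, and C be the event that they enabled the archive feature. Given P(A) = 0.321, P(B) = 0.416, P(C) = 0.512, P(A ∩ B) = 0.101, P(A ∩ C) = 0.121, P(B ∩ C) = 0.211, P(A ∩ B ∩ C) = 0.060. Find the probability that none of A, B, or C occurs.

0.124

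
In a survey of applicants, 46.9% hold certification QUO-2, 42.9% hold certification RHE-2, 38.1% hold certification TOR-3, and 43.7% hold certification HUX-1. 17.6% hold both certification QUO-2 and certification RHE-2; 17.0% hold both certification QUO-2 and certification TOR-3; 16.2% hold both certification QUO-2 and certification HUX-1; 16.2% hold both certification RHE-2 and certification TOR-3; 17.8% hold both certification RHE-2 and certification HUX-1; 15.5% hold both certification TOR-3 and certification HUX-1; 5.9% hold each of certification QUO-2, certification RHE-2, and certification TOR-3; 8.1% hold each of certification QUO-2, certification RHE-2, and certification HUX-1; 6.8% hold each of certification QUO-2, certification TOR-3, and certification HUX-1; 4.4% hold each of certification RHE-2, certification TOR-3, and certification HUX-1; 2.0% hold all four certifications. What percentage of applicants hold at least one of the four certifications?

P(union) = 46.9 + 42.9 + 38.1 + 43.7 − 17.6 − 17.0 − 16.2 − 16.2 − 17.8 − 15.5 + 5.9 + 8.1 + 6.8 + 4.4 − 2.0 = 94.5%

94.5%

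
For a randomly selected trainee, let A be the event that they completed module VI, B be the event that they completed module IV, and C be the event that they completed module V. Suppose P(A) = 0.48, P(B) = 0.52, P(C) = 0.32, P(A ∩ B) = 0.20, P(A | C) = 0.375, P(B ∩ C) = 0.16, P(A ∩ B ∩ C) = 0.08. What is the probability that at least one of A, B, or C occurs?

P(A ∩ C) = P(C)·P(A|C) = 0.32 × 0.375 = 0.12
By inclusion–exclusion:
P(A ∪ B ∪ C) = 0.48 + 0.52 + 0.32 − 0.20 − 0.12 − 0.16 + 0.08 = 0.92

0.92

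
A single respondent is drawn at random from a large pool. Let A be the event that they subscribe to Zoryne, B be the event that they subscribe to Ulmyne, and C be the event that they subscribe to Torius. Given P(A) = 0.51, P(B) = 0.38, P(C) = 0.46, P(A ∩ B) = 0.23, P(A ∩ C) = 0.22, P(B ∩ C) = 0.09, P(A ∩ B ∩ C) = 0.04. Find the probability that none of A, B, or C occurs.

0.15

Using inclusion–exclusion:
P(A ∪ B ∪ C) = 0.51 + 0.38 + 0.46 − 0.23 − 0.22 − 0.09 + 0.04 = 0.85
P(none) = 1 − 0.85 = 0.15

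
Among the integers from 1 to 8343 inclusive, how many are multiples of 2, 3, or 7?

5959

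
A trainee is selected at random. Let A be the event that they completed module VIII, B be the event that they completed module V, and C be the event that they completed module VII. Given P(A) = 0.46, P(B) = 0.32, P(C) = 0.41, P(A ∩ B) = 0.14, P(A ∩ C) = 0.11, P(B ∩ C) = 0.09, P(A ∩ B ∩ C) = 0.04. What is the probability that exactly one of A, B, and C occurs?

0.63

P(exactly one) = 0.46 + 0.32 + 0.41 − 2·0.14 − 2·0.11 − 2·0.09 + 3·0.04 = 0.63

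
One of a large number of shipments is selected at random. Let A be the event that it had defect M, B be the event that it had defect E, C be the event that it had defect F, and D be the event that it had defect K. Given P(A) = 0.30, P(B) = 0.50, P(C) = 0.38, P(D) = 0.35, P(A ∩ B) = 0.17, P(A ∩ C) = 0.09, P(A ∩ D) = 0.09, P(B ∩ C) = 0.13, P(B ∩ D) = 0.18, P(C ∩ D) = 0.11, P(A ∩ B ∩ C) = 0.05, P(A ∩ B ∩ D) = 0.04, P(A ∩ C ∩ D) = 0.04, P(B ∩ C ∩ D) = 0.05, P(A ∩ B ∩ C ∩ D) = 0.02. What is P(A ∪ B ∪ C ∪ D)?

0.92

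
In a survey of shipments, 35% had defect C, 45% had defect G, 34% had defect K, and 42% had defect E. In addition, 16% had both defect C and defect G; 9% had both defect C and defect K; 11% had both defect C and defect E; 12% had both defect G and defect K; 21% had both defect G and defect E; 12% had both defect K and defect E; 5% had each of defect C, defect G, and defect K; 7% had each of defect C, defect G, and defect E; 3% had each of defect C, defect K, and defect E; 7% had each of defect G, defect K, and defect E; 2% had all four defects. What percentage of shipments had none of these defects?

5%

By inclusion-exclusion,
P(at least one) = 35 + 45 + 34 + 42 − 16 − 9 − 11 − 12 − 21 − 12 + 5 + 7 + 3 + 7 − 2 = 95%
P(none) = 100% − 95% = 5%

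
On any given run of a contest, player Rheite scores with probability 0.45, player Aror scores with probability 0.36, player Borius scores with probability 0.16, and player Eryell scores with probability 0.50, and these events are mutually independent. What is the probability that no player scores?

P(none) = (1 − 0.45) × (1 − 0.36) × (1 − 0.16) × (1 − 0.50) = 0.55 × 0.64 × 0.84 × 0.50 = 0.14784

0.14784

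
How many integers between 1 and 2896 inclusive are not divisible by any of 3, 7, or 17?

1557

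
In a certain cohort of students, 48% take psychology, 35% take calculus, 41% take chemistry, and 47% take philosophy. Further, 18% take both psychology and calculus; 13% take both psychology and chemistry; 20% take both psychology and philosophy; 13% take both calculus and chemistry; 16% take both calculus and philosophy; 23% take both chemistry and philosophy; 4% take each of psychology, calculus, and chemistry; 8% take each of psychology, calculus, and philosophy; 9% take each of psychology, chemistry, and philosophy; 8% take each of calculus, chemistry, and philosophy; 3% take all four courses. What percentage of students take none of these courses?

6%

Using inclusion–exclusion:
P(≥1) = 48 + 35 + 41 + 47 − 18 − 13 − 20 − 13 − 16 − 23 + 4 + 8 + 9 + 8 − 3 = 94%
P(none) = 100% − 94% = 6%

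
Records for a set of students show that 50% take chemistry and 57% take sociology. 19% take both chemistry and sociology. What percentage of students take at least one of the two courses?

88%

P(≥1) = 50 + 57 − 19 = 88%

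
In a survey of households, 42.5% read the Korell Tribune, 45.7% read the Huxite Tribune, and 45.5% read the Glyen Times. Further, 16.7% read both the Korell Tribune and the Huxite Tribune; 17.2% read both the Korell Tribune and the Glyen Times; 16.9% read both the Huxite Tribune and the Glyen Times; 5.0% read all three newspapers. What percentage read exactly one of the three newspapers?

47.1%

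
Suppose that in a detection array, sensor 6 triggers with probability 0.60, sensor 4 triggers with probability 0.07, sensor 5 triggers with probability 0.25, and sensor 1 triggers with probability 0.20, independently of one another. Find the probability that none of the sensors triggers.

P(none) = (1 − 0.60) × (1 − 0.07) × (1 − 0.25) × (1 − 0.20) = 0.40 × 0.93 × 0.75 × 0.80 = 0.2232

0.2232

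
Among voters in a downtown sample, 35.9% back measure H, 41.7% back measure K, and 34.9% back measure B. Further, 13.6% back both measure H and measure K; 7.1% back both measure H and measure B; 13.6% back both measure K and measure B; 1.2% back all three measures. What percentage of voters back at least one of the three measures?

79.4%

By inclusion–exclusion:
P(union) = 35.9 + 41.7 + 34.9 − 13.6 − 7.1 − 13.6 + 1.2 = 79.4%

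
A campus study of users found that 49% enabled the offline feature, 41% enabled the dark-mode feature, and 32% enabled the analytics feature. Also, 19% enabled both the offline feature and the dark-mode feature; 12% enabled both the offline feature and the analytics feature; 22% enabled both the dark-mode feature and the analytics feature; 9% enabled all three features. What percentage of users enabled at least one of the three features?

78%

Using inclusion–exclusion:
P(at least one) = 49 + 41 + 32 − 19 − 12 − 22 + 9 = 78%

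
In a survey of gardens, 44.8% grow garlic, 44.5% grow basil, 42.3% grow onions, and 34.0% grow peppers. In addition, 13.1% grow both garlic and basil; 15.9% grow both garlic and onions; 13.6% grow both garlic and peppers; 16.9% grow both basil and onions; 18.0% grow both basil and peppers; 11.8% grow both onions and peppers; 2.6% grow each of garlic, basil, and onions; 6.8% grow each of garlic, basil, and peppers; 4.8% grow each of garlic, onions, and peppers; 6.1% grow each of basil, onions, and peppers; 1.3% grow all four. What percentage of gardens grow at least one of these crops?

By inclusion–exclusion:
P(union) = 44.8 + 44.5 + 42.3 + 34.0 − 13.1 − 15.9 − 13.6 − 16.9 − 18.0 − 11.8 + 2.6 + 6.8 + 4.8 + 6.1 − 1.3 = 95.3%

95.3%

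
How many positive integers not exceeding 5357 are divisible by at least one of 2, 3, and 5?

Using inclusion–exclusion:
2678 + 1785 + 1071 − 892 − 535 − 357 + 178 = 3928

3928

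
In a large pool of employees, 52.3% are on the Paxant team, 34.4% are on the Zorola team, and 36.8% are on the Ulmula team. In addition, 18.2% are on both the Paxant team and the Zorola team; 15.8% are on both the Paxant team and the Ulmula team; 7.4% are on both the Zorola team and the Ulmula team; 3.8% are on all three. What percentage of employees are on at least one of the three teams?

P(union) = 52.3 + 34.4 + 36.8 − 18.2 − 15.8 − 7.4 + 3.8 = 85.9%

85.9%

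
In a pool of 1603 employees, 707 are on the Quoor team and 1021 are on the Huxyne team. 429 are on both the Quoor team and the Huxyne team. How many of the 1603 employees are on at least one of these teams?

Using inclusion–exclusion:
N(≥1) = 707 + 1021 − 429 = 1299

1299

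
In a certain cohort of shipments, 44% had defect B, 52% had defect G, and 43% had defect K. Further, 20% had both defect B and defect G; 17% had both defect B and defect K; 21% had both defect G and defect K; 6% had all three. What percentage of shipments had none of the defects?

13%

By inclusion–exclusion:
P(≥1) = 44 + 52 + 43 − 20 − 17 − 21 + 6 = 87%
P(none) = 100% − 87% = 13%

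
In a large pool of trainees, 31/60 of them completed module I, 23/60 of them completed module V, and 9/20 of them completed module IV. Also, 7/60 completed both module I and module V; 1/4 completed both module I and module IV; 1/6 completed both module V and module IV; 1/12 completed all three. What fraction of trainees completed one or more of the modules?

9/10

By inclusion-exclusion,
P(union) = 31/60 + 23/60 + 9/20 − 7/60 − 1/4 − 1/6 + 1/12 = 9/10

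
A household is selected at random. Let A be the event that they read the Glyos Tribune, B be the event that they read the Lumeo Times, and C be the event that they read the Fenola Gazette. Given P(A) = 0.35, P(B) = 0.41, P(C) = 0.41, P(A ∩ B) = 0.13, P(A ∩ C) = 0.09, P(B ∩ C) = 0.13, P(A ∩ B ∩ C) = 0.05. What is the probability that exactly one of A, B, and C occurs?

0.62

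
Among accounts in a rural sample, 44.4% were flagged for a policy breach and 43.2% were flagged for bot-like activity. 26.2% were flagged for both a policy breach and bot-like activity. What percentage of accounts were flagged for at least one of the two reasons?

Using inclusion–exclusion:
P(at least one) = 44.4 + 43.2 − 26.2 = 61.4%

61.4%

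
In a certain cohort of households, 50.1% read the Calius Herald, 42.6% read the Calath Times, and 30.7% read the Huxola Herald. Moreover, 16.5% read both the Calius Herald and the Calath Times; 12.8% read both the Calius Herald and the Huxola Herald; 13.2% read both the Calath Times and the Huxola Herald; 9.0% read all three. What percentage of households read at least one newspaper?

Apply inclusion-exclusion:
P(union) = 50.1 + 42.6 + 30.7 − 16.5 − 12.8 − 13.2 + 9.0 = 89.9%

89.9%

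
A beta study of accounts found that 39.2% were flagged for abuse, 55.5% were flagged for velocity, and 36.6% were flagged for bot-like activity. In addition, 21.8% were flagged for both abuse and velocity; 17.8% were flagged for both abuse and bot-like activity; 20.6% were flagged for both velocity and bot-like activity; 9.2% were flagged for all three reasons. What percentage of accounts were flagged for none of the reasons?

19.7%

Apply inclusion-exclusion:
P(at least one) = 39.2 + 55.5 + 36.6 − 21.8 − 17.8 − 20.6 + 9.2 = 80.3%
P(none) = 100% − 80.3% = 19.7%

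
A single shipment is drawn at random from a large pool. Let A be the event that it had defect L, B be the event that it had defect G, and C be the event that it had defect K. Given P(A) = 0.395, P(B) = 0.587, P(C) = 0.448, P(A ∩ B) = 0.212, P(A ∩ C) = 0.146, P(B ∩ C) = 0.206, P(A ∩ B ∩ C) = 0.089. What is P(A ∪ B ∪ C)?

Inclusion–exclusion gives
P(A ∪ B ∪ C) = 0.395 + 0.587 + 0.448 − 0.212 − 0.146 − 0.206 + 0.089 = 0.955

0.955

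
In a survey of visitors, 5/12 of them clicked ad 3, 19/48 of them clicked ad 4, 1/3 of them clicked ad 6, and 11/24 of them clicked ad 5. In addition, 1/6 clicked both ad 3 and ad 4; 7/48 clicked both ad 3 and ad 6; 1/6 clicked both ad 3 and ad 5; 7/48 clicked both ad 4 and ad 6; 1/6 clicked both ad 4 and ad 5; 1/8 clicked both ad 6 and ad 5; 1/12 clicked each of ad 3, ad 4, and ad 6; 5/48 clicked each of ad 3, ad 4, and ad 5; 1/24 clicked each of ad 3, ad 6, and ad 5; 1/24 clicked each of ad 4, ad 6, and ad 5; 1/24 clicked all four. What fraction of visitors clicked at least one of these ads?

Apply inclusion-exclusion:
P(at least one) = 5/12 + 19/48 + 1/3 + 11/24 − 1/6 − 7/48 − 1/6 − 7/48 − 1/6 − 1/8 + 1/12 + 5/48 + 1/24 + 1/24 − 1/24 = 11/12

11/12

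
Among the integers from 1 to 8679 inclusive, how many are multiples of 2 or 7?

⌊8679/2⌋ + ⌊8679/7⌋ − ⌊8679/14⌋ = 4339 + 1239 − 619 = 4959

4959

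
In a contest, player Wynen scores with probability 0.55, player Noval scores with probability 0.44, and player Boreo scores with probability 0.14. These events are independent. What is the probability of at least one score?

P(none) = (1 − 0.55) × (1 − 0.44) × (1 − 0.14) = 0.45 × 0.56 × 0.86 = 0.21672
P(at least one) = 1 − 0.21672 = 0.78328

0.78328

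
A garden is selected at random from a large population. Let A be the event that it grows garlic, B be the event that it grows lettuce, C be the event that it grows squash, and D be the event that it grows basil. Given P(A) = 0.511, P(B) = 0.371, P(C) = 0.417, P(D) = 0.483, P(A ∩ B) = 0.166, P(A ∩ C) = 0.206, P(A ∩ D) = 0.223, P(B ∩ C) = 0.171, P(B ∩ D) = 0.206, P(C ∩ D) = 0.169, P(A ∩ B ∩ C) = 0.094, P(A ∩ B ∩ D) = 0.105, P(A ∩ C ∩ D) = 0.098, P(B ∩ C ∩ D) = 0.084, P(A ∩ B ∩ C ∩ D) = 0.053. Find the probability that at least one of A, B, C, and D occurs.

0.969

By inclusion–exclusion:
P(A ∪ B ∪ C ∪ D) = 0.511 + 0.371 + 0.417 + 0.483 − 0.166 − 0.206 − 0.223 − 0.171 − 0.206 − 0.169 + 0.094 + 0.105 + 0.098 + 0.084 − 0.053 = 0.969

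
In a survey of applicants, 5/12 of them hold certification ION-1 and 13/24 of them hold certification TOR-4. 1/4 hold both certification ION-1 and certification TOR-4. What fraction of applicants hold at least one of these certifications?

17/24

By inclusion-exclusion,
P(union) = 5/12 + 13/24 − 1/4 = 17/24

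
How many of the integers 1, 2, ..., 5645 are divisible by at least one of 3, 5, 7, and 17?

floor(5645/3) + floor(5645/5) + floor(5645/7) + floor(5645/17) − floor(5645/15) − floor(5645/21) − floor(5645/51) − floor(5645/35) − floor(5645/85) − floor(5645/119) + floor(5645/105) + floor(5645/255) + floor(5645/357) + floor(5645/595) − floor(5645/1785) = 1881 + 1129 + 806 + 332 − 376 − 268 − 110 − 161 − 66 − 47 + 53 + 22 + 15 + 9 − 3 = 3216

3216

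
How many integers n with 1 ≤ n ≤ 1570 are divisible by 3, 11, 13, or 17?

Using inclusion–exclusion:
⌊1570/3⌋ + ⌊1570/11⌋ + ⌊1570/13⌋ + ⌊1570/17⌋ − ⌊1570/33⌋ − ⌊1570/39⌋ − ⌊1570/51⌋ − ⌊1570/143⌋ − ⌊1570/187⌋ − ⌊1570/221⌋ + ⌊1570/429⌋ + ⌊1570/561⌋ + ⌊1570/663⌋ + ⌊1570/2431⌋ − ⌊1570/7293⌋ = 523 + 142 + 120 + 92 − 47 − 40 − 30 − 10 − 8 − 7 + 3 + 2 + 2 + 0 − 0 = 742

742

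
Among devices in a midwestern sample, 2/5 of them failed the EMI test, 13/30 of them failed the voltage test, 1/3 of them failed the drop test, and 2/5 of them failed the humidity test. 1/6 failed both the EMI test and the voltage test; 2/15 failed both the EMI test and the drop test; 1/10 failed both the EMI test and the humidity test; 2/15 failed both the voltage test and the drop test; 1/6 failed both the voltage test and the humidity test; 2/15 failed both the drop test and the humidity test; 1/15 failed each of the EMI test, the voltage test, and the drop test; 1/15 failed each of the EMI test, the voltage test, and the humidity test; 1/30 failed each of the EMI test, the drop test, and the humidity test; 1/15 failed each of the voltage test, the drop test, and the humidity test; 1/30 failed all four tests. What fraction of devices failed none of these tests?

1/15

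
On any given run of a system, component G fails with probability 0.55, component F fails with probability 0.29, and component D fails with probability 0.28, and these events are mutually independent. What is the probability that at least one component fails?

Since the events are independent, P(none) is the product of the individual non-occurrence probabilities.
P(none) = (1 − 0.55) × (1 − 0.29) × (1 − 0.28) = 0.45 × 0.71 × 0.72 = 0.23004
P(at least one) = 1 − 0.23004 = 0.76996

0.76996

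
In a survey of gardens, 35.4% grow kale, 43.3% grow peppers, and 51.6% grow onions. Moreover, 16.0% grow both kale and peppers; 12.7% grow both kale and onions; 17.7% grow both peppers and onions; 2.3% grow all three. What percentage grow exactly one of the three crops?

44.4%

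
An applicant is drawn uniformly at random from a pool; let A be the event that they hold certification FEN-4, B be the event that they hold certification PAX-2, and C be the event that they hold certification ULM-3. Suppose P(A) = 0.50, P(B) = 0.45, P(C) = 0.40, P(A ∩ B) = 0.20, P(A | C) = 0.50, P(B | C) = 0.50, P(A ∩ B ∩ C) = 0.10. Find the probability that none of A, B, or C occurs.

0.15

P(A ∩ C) = P(C)·P(A|C) = 0.40 × 0.50 = 0.20
P(B ∩ C) = P(C)·P(B|C) = 0.40 × 0.50 = 0.20
By inclusion-exclusion,
P(A ∪ B ∪ C) = 0.50 + 0.45 + 0.40 − 0.20 − 0.20 − 0.20 + 0.10 = 0.85
P(none) = 1 − 0.85 = 0.15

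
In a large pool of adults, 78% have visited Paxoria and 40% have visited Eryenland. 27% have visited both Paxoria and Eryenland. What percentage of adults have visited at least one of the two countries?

Inclusion–exclusion gives
P(union) = 78 + 40 − 27 = 91%

91%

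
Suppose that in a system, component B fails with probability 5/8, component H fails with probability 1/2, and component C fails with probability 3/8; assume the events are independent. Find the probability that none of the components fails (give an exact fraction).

15/128

P(none) = (1 − 5/8) × (1 − 1/2) × (1 − 3/8) = 3/8 × 1/2 × 5/8 = 15/128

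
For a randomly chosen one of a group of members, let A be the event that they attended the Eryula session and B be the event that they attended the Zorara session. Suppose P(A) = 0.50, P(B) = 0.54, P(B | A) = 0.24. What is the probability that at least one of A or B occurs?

P(A ∩ B) = P(A)·P(B|A) = 0.50 × 0.24 = 0.12
Apply inclusion-exclusion:
P(A ∪ B) = 0.50 + 0.54 − 0.12 = 0.92

0.92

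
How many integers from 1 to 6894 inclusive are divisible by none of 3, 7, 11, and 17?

3370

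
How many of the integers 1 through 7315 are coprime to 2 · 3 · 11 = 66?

2217

By inclusion–exclusion:
⌊7315/2⌋ + ⌊7315/3⌋ + ⌊7315/11⌋ − ⌊7315/6⌋ − ⌊7315/22⌋ − ⌊7315/33⌋ + ⌊7315/66⌋ = 3657 + 2438 + 665 − 1219 − 332 − 221 + 110 = 5098
7315 − 5098 = 2217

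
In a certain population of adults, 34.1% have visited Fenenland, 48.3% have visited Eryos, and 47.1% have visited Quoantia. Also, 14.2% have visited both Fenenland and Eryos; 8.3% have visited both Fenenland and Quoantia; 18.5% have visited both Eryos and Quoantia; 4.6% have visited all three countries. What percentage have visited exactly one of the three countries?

P(exactly one) = 34.1 + 48.3 + 47.1 − 2·14.2 − 2·8.3 − 2·18.5 + 3·4.6 = 61.3%

61.3%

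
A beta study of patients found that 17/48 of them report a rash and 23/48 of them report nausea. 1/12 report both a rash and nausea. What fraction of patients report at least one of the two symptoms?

3/4

Inclusion–exclusion gives
P(at least one) = 17/48 + 23/48 − 1/12 = 3/4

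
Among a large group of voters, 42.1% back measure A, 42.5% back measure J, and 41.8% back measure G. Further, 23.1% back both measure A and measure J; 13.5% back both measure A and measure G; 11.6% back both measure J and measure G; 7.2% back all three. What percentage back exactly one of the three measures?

51.6%

P(exactly one) = 42.1 + 42.5 + 41.8 − 2·23.1 − 2·13.5 − 2·11.6 + 3·7.2 = 51.6%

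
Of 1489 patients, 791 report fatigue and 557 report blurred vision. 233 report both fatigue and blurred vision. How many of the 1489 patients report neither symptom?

By inclusion–exclusion:
|union| = 791 + 557 − 233 = 1115
None: 1489 − 1115 = 374

374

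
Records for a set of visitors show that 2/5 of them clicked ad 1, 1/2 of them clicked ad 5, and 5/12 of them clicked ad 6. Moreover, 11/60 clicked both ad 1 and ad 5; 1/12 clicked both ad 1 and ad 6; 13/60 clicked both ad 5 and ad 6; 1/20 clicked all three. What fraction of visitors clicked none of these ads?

Inclusion–exclusion gives
P(union) = 2/5 + 1/2 + 5/12 − 11/60 − 1/12 − 13/60 + 1/20 = 53/60
P(none) = 1 − 53/60 = 7/60

7/60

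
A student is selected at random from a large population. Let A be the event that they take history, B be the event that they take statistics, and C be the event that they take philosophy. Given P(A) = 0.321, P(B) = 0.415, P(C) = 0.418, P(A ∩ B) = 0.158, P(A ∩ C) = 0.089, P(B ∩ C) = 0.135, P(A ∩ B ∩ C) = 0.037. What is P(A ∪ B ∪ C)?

Inclusion–exclusion gives
P(A ∪ B ∪ C) = 0.321 + 0.415 + 0.418 − 0.158 − 0.089 − 0.135 + 0.037 = 0.809

0.809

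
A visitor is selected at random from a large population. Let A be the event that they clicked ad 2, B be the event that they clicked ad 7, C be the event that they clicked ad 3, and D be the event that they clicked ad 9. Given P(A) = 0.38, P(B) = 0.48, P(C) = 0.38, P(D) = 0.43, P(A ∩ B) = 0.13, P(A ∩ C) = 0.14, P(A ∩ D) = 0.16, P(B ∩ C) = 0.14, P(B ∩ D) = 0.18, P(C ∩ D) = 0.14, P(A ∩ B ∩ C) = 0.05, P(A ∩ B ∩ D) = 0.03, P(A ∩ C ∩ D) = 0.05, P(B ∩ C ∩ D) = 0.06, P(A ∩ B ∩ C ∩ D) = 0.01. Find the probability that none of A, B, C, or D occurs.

0.04

P(A ∪ B ∪ C ∪ D) = 0.38 + 0.48 + 0.38 + 0.43 − 0.13 − 0.14 − 0.16 − 0.14 − 0.18 − 0.14 + 0.05 + 0.03 + 0.05 + 0.06 − 0.01 = 0.96
P(none) = 1 − 0.96 = 0.04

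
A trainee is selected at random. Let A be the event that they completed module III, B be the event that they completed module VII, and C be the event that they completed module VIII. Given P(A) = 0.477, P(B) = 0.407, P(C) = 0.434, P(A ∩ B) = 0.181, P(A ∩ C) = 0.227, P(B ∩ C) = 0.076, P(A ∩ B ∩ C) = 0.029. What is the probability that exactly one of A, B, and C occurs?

Using the inclusion–exclusion count for exactly one event:
P(exactly one) = 0.477 + 0.407 + 0.434 − 2·0.181 − 2·0.227 − 2·0.076 + 3·0.029 = 0.437

0.437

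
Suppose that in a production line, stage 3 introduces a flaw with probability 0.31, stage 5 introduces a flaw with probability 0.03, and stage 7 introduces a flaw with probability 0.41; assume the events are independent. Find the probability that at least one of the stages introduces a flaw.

P(none) = (1 − 0.31) × (1 − 0.03) × (1 − 0.41) = 0.69 × 0.97 × 0.59 = 0.394887
P(at least one) = 1 − 0.394887 = 0.605113

0.605113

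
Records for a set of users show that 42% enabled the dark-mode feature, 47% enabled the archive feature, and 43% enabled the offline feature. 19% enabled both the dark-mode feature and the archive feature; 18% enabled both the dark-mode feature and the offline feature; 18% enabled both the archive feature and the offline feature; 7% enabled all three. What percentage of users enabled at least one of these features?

84%

By inclusion–exclusion:
P(≥1) = 42 + 47 + 43 − 19 − 18 − 18 + 7 = 84%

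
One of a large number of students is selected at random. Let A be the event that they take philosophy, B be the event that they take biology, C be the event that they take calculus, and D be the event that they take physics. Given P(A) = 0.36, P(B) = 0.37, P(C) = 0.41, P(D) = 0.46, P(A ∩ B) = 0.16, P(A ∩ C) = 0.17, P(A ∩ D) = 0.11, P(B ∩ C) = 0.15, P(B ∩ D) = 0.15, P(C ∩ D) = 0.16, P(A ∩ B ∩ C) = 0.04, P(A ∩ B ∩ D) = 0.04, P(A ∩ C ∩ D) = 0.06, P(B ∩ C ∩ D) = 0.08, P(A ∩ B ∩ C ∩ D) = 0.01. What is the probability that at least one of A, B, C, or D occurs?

0.91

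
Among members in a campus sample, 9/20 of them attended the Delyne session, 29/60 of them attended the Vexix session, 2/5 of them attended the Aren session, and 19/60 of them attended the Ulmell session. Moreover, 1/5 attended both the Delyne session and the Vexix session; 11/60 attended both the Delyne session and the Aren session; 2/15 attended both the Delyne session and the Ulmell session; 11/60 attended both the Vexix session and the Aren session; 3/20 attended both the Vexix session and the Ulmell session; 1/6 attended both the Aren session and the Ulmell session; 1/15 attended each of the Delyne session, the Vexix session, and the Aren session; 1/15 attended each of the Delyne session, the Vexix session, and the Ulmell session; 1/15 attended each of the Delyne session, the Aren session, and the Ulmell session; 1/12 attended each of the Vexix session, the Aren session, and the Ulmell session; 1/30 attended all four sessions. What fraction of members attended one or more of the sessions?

Apply inclusion-exclusion:
P(union) = 9/20 + 29/60 + 2/5 + 19/60 − 1/5 − 11/60 − 2/15 − 11/60 − 3/20 − 1/6 + 1/15 + 1/15 + 1/15 + 1/12 − 1/30 = 53/60

53/60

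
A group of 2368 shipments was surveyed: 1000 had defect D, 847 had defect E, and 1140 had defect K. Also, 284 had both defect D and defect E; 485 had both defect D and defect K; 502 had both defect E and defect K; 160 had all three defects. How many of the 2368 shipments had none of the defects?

By inclusion-exclusion,
N(≥1) = 1000 + 847 + 1140 − 284 − 485 − 502 + 160 = 1876
None: 2368 − 1876 = 492

492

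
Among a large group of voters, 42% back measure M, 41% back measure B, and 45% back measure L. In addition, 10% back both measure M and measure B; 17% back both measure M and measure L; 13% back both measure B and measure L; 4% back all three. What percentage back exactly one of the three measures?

P(exactly one) = 42 + 41 + 45 − 2·10 − 2·17 − 2·13 + 3·4 = 60%

60%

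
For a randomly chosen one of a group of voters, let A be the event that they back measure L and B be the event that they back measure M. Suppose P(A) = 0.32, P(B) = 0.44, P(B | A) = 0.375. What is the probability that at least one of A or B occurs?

0.64

P(A ∩ B) = P(A)·P(B|A) = 0.32 × 0.375 = 0.12
P(A ∪ B) = 0.32 + 0.44 − 0.12 = 0.64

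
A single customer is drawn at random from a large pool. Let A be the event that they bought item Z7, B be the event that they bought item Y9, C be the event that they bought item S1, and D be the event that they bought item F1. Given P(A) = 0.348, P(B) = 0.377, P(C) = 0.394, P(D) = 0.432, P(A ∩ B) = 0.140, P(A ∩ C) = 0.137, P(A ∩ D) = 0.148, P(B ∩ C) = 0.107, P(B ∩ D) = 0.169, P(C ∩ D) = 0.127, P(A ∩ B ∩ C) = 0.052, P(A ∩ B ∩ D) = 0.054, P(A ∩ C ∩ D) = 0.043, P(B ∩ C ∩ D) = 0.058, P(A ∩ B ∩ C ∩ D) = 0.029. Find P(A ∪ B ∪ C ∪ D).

0.901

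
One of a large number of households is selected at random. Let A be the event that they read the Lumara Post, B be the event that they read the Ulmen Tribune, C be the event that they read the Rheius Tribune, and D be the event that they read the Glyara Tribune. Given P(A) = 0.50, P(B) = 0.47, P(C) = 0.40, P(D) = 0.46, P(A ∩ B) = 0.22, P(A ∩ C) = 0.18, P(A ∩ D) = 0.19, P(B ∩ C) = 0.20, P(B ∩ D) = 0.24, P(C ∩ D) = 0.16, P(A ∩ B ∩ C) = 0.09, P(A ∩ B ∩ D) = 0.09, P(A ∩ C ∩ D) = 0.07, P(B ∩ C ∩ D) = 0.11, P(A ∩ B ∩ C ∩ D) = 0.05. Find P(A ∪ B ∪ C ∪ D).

0.95

P(A ∪ B ∪ C ∪ D) = 0.50 + 0.47 + 0.40 + 0.46 − 0.22 − 0.18 − 0.19 − 0.20 − 0.24 − 0.16 + 0.09 + 0.09 + 0.07 + 0.11 − 0.05 = 0.95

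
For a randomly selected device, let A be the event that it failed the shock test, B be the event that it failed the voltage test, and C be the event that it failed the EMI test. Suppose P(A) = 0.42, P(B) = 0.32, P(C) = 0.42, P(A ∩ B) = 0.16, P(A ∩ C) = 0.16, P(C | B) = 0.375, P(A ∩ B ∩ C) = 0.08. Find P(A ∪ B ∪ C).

0.80

P(B ∩ C) = P(B)·P(C|B) = 0.32 × 0.375 = 0.12
Apply inclusion-exclusion:
P(A ∪ B ∪ C) = 0.42 + 0.32 + 0.42 − 0.16 − 0.16 − 0.12 + 0.08 = 0.80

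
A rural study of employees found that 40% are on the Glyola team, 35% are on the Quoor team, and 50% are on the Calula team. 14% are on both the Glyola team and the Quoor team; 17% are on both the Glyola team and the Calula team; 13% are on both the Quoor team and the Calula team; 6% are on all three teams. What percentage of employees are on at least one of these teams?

P(≥1) = 40 + 35 + 50 − 14 − 17 − 13 + 6 = 87%

87%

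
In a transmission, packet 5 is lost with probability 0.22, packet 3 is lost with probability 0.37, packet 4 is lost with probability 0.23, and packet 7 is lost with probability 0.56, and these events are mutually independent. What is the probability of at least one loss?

0.83351368

P(none) = (1 − 0.22) × (1 − 0.37) × (1 − 0.23) × (1 − 0.56) = 0.78 × 0.63 × 0.77 × 0.44 = 0.16648632
P(at least one) = 1 − 0.16648632 = 0.83351368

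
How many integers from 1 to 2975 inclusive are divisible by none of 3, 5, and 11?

1443

991 + 595 + 270 − 198 − 90 − 54 + 18 = 1532
2975 − 1532 = 1443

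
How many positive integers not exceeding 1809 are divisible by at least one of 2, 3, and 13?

Inclusion–exclusion gives
⌊1809/2⌋ + ⌊1809/3⌋ + ⌊1809/13⌋ − ⌊1809/6⌋ − ⌊1809/26⌋ − ⌊1809/39⌋ + ⌊1809/78⌋ = 904 + 603 + 139 − 301 − 69 − 46 + 23 = 1253

1253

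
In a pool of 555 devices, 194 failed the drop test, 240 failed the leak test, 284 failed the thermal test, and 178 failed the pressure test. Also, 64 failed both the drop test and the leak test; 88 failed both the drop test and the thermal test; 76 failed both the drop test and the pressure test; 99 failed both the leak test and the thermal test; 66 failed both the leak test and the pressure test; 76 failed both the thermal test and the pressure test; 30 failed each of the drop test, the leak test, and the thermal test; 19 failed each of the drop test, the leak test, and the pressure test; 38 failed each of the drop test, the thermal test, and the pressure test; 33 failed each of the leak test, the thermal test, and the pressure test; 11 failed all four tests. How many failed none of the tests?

19

By inclusion–exclusion:
|at least one| = 194 + 240 + 284 + 178 − 64 − 88 − 76 − 99 − 66 − 76 + 30 + 19 + 38 + 33 − 11 = 536
None: 555 − 536 = 19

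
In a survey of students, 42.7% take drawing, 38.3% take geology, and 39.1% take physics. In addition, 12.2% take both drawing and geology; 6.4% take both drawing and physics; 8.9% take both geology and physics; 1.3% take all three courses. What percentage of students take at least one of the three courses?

93.9%

P(at least one) = 42.7 + 38.3 + 39.1 − 12.2 − 6.4 − 8.9 + 1.3 = 93.9%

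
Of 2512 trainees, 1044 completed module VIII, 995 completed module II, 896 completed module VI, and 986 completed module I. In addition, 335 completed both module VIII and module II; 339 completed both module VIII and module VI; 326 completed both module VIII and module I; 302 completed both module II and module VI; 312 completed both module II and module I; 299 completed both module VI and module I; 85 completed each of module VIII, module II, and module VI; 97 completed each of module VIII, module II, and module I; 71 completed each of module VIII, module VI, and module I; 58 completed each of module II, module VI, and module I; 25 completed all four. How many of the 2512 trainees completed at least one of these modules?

|at least one| = 1044 + 995 + 896 + 986 − 335 − 339 − 326 − 302 − 312 − 299 + 85 + 97 + 71 + 58 − 25 = 2294

2294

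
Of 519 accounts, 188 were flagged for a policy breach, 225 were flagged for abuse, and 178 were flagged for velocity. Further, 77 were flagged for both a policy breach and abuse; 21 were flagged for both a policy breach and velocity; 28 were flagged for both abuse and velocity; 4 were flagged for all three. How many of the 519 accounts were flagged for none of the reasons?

50

By inclusion-exclusion,
|at least one| = 188 + 225 + 178 − 77 − 21 − 28 + 4 = 469
None: 519 − 469 = 50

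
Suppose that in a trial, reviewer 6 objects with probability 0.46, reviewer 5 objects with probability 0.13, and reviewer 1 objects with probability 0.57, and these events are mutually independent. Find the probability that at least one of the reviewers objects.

0.797986

P(none) = (1 − 0.46) × (1 − 0.13) × (1 − 0.57) = 0.54 × 0.87 × 0.43 = 0.202014
P(at least one) = 1 − 0.202014 = 0.797986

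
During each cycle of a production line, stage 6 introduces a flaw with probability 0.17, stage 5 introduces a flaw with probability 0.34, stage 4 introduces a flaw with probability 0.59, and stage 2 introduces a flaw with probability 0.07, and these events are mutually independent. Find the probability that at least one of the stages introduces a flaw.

0.79112386

P(none) = (1 − 0.17) × (1 − 0.34) × (1 − 0.59) × (1 − 0.07) = 0.83 × 0.66 × 0.41 × 0.93 = 0.20887614
P(at least one) = 1 − 0.20887614 = 0.79112386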